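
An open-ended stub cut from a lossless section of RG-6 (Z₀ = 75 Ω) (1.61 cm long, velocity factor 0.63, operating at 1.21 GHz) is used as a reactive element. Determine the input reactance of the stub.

X_in ≈ -99.1 Ω (capacitive)

λ = v/f = 0.63·c / 1.21 GHz = 0.156 m
βl = 2π·l/λ = 2π × 0.103 = 37.1°
tan(βl) = 0.756
For an open-ended stub, Z_in = −jZ_0·cot(βl) = −jZ_0/tan(βl)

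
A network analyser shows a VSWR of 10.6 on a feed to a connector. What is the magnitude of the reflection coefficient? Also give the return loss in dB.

|Γ| = (S − 1)/(S + 1) = (10.6 − 1)/(10.6 + 1) = 9.6/11.6
RL = −20·log₁₀|Γ| = −20·log₁₀(0.828)

|Γ| ≈ 0.828; return loss ≈ 1.64 dB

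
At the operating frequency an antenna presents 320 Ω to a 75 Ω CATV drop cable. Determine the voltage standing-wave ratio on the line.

Γ = (320 − 75)/(320 + 75) = 0.62
VSWR = (1 + 0.62)/(1 − 0.62)

VSWR ≈ 4.27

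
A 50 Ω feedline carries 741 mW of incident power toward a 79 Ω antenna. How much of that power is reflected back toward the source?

Γ = (79 − 50)/(79 + 50) = 0.225
|Γ|² = 0.0505
P_refl = |Γ|²·P_inc = 37.4 mW, P_del = (1 − |Γ|²)·P_inc = 704 mW

P_reflected ≈ 37.4 mW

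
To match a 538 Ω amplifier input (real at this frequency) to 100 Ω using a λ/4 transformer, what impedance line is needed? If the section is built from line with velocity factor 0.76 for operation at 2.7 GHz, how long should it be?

Z_qwt = √(Z_0·R_L) = √(100 × 538) = √53800
λ = 0.76·c/f = 0.0844 m, so l = λ/4 = 0.0211 m

Z_qwt ≈ 232 Ω; length ≈ 2.11 cm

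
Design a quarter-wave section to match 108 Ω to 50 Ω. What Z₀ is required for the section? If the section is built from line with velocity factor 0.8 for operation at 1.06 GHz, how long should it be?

Z_qwt ≈ 73.5 Ω; length ≈ 5.66 cm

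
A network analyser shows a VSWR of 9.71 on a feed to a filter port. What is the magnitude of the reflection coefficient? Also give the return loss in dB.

|Γ| = (S − 1)/(S + 1) = (9.71 − 1)/(9.71 + 1) = 8.71/10.7
RL = −20·log₁₀|Γ| = −20·log₁₀(0.813)

|Γ| ≈ 0.813; return loss ≈ 1.8 dB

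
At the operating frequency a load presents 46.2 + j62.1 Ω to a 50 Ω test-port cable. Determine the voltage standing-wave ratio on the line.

Γ = (Z_L − Z_0)/(Z_L + Z_0) = (-3.8 + j62.1)/(96.2 + j62.1)
|Γ| = 62.2/115 = 0.543
VSWR = (1 + |Γ|)/(1 − |Γ|) = 1.54/0.457

VSWR ≈ 3.38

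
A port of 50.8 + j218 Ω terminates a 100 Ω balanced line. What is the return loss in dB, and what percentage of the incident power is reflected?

RL ≈ 1.48 dB; 71.1% of incident power reflected

Γ = (-49.2 + j218)/(150.8 + j218), |Γ| = 0.843
RL = −20·log₁₀(0.843) = 1.48 dB
P_refl/P_inc = |Γ|² = 0.711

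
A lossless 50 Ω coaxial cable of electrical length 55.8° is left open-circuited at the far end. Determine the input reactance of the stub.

X_in ≈ -34 Ω (capacitive)

tan(βl) = 1.47
For an open-circuited stub, Z_in = −jZ_0·cot(βl) = −jZ_0/tan(βl)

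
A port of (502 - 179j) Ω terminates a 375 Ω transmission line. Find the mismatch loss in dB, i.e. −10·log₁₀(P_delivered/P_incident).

mismatch loss ≈ 0.269 dB

Γ = (127 − j179)/(877 − j179), |Γ| = 0.245
|Γ|² = 0.0601, so P_del/P_inc = 1 − |Γ|² = 0.94
ML = −10·log₁₀(1 − |Γ|²)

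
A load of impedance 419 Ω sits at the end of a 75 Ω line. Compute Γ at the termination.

Γ = (Z_L − Z_0)/(Z_L + Z_0) = (419 − 75)/(419 + 75) = 344/494

Γ = 0.696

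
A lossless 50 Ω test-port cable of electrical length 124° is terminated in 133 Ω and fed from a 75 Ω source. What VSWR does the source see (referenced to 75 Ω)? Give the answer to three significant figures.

tan(βl) = -1.48
Z_in = Z_0·(Z_L + jZ_0·tanβl)/(Z_0 + jZ_L·tanβl) = 25.7 + j27.2 Ω
Γ_s = (Z_in − Z_s)/(Z_in + Z_s) = (-49.3 + j27.2)/(101 + j27.2), |Γ_s| = 0.54
VSWR = (1 + |Γ_s|)/(1 − |Γ_s|)

VSWR ≈ 3.35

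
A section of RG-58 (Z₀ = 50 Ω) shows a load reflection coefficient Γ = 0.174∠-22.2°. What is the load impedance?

Z_L = Z_0·(1 + Γ)/(1 − Γ) = 50·(1.16 − j0.0657)/(0.839 + j0.0657)

Z_L ≈ 68.5 − j9.28 Ω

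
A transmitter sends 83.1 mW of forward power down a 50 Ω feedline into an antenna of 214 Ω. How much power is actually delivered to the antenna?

P_delivered ≈ 51 mW

Γ = (214 − 50)/(214 + 50) = 0.621
|Γ|² = 0.386
P_refl = |Γ|²·P_inc = 32.1 mW, P_del = (1 − |Γ|²)·P_inc = 51 mW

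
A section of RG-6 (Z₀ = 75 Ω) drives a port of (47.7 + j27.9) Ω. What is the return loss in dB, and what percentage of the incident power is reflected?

Γ = (-27.3 + j27.9)/(122.7 + j27.9), |Γ| = 0.31
RL = −20·log₁₀(0.31) = 10.2 dB
P_refl/P_inc = |Γ|² = 0.0962

RL ≈ 10.2 dB; 9.62% of incident power reflected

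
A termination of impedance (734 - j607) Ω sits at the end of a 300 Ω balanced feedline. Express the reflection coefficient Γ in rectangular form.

Γ = (Z_L − Z_0)/(Z_L + Z_0) = (434 − j607)/(1034 − j607)

Γ ≈ 0.568 − j0.253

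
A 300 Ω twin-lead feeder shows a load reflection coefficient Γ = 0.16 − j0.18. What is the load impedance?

Z_L = Z_0·(1 + Γ)/(1 − Γ) = 300·(1.16 − j0.18)/(0.84 + j0.18)

Z_L ≈ 383 − j146 Ω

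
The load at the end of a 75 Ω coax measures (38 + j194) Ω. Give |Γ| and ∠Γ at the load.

Γ = (Z_L − Z_0)/(Z_L + Z_0) = (-37 + j194)/(113 + j194)
|Γ| = 197/225 = 0.88

Γ ≈ 0.88 ∠ 41°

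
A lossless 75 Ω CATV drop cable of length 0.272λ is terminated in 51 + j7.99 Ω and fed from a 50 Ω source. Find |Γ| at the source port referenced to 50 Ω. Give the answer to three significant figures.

βl = 2π × 0.272 = 97.9°
tan(βl) = -7.19
Z_in = Z_0·(Z_L + jZ_0·tanβl)/(Z_0 + jZ_L·tanβl) = 99.5 − j25.5 Ω
Γ_s = (Z_in − Z_s)/(Z_in + Z_s) = (49.5 − j25.5)/(149 − j25.5), |Γ_s| = 0.367

|Γ| ≈ 0.367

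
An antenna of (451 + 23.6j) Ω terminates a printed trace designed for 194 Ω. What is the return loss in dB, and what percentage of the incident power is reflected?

Γ = (257 + j23.6)/(645 + j23.6), |Γ| = 0.4
RL = −20·log₁₀(0.4) = 7.96 dB
P_refl/P_inc = |Γ|² = 0.16

RL ≈ 7.96 dB; 16% of incident power reflected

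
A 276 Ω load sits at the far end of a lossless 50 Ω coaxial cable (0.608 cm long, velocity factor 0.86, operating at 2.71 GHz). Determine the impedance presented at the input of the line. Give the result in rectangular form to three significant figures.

Z_in ≈ 50.2 − j96.4 Ω

λ = v/f = 0.86·c / 2.71 GHz = 0.0952 m
βl = 2π·l/λ = 2π × 0.0639 = 23°
tan(βl) = tan(23°) = 0.424
Z_in = Z_0·(Z_L + jZ_0·tanβl)/(Z_0 + jZ_L·tanβl)
     = 50·(276 + j21.2)/(50 + j117)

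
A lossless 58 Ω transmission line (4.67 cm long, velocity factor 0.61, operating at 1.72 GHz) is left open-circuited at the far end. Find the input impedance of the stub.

λ = v/f = 0.61·c / 1.72 GHz = 0.106 m
βl = 2π·l/λ = 2π × 0.439 = 158°
tan(βl) = -0.404
For an open-circuited stub, Z_in = −jZ_0·cot(βl) = −jZ_0/tan(βl)

Z_in ≈ +j144 Ω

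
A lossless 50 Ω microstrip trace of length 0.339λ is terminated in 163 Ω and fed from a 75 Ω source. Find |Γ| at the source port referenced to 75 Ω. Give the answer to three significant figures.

βl = 2π × 0.339 = 122°
tan(βl) = -1.6
Z_in = Z_0·(Z_L + jZ_0·tanβl)/(Z_0 + jZ_L·tanβl) = 20.6 + j27.3 Ω
Γ_s = (Z_in − Z_s)/(Z_in + Z_s) = (-54.4 + j27.3)/(95.6 + j27.3), |Γ_s| = 0.613

|Γ| ≈ 0.613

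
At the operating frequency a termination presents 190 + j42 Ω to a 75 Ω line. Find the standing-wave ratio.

VSWR ≈ 2.68

Γ = (Z_L − Z_0)/(Z_L + Z_0) = (115 + j42)/(265 + j42)
|Γ| = 122/268 = 0.456
VSWR = (1 + |Γ|)/(1 − |Γ|) = 1.46/0.544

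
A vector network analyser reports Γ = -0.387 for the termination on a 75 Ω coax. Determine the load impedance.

Z_L ≈ 33.1 Ω

Z_L = Z_0·(1 + Γ)/(1 − Γ) = 75·(0.613)/(1.39)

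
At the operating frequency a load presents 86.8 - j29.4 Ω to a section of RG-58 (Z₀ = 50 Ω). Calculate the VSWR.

Γ = (Z_L − Z_0)/(Z_L + Z_0) = (36.8 − j29.4)/(136.8 − j29.4)
|Γ| = 47.1/140 = 0.337
VSWR = (1 + |Γ|)/(1 − |Γ|) = 1.34/0.663

VSWR ≈ 2.01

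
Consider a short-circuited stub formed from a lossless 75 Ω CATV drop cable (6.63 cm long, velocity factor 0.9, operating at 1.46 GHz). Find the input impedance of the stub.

Z_in ≈ −j92.4 Ω

λ = v/f = 0.9·c / 1.46 GHz = 0.185 m
βl = 2π·l/λ = 2π × 0.359 = 129°
tan(βl) = -1.23
For a short-circuited stub, Z_in = jZ_0·tan(βl)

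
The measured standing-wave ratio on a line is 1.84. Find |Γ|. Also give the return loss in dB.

|Γ| ≈ 0.296; return loss ≈ 10.6 dB

|Γ| = (S − 1)/(S + 1) = (1.84 − 1)/(1.84 + 1) = 0.84/2.84
RL = −20·log₁₀|Γ| = −20·log₁₀(0.296)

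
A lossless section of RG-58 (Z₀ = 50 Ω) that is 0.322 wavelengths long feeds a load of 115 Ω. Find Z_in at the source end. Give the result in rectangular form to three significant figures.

βl = 2π × 0.322 = 116°
tan(βl) = tan(116°) = -2.06
Z_in = Z_0·(Z_L + jZ_0·tanβl)/(Z_0 + jZ_L·tanβl)
     = 50·(115 − j103)/(50 − j237)

Z_in ≈ 25.7 + j18.9 Ω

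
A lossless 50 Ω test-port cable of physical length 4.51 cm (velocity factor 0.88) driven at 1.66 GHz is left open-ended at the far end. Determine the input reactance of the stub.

X_in ≈ 10.7 Ω (inductive)

λ = v/f = 0.88·c / 1.66 GHz = 0.159 m
βl = 2π·l/λ = 2π × 0.284 = 102°
tan(βl) = -4.67
For an open-ended stub, Z_in = −jZ_0·cot(βl) = −jZ_0/tan(βl)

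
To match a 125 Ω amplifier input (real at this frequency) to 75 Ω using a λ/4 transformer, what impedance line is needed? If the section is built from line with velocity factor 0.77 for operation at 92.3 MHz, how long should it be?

Z_qwt = √(Z_0·R_L) = √(75 × 125) = √9375
λ = 0.77·c/f = 2.5 m, so l = λ/4 = 0.626 m

Z_qwt ≈ 96.8 Ω; length ≈ 62.6 cm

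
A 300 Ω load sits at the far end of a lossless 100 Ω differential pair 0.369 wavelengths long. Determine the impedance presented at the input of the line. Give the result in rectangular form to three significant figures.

Z_in ≈ 56.6 + j75.2 Ω

βl = 2π × 0.369 = 133°
tan(βl) = tan(133°) = -1.08
Z_in = Z_0·(Z_L + jZ_0·tanβl)/(Z_0 + jZ_L·tanβl)
     = 100·(300 − j108)/(100 − j324)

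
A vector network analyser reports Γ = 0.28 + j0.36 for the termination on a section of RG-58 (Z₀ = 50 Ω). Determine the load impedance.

Z_L = Z_0·(1 + Γ)/(1 − Γ) = 50·(1.28 + j0.36)/(0.72 − j0.36)

Z_L ≈ 61.1 + j55.6 Ω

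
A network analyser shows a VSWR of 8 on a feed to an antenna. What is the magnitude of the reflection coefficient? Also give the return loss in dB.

|Γ| = (S − 1)/(S + 1) = (8 − 1)/(8 + 1) = 7/9
RL = −20·log₁₀|Γ| = −20·log₁₀(0.778)

|Γ| ≈ 0.778; return loss ≈ 2.18 dB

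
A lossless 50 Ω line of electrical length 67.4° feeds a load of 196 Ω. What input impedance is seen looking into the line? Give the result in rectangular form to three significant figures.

Z_in ≈ 14.8 − j19.2 Ω

tan(βl) = tan(67.4°) = 2.4
Z_in = Z_0·(Z_L + jZ_0·tanβl)/(Z_0 + jZ_L·tanβl)
     = 50·(196 + j120)/(50 + j471)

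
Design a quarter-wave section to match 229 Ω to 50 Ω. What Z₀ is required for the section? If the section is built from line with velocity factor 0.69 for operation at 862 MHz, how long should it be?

Z_qwt ≈ 107 Ω; length ≈ 6 cm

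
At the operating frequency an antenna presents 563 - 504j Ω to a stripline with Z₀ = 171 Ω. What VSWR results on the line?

VSWR ≈ 6.07

Γ = (Z_L − Z_0)/(Z_L + Z_0) = (392 − j504)/(734 − j504)
|Γ| = 638/890 = 0.717
VSWR = (1 + |Γ|)/(1 − |Γ|) = 1.72/0.283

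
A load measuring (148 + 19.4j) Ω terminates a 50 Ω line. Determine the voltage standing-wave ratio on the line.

VSWR ≈ 3.02

Γ = (Z_L − Z_0)/(Z_L + Z_0) = (98 + j19.4)/(198 + j19.4)
|Γ| = 99.9/199 = 0.502
VSWR = (1 + |Γ|)/(1 − |Γ|) = 1.5/0.498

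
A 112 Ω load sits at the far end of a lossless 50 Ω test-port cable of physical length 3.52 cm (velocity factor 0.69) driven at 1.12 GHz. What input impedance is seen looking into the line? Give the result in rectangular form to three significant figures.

Z_in ≈ 25 − j15.3 Ω

λ = v/f = 0.69·c / 1.12 GHz = 0.185 m
βl = 2π·l/λ = 2π × 0.19 = 68.6°
tan(βl) = tan(68.6°) = 2.55
Z_in = Z_0·(Z_L + jZ_0·tanβl)/(Z_0 + jZ_L·tanβl)
     = 50·(112 + j127)/(50 + j285)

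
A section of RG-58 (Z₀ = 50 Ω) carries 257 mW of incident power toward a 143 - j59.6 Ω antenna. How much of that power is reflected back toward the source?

P_reflected ≈ 76.9 mW

|Γ| = |(93 − j59.6)/(193 − j59.6)| = 0.547
|Γ|² = 0.299
P_refl = |Γ|²·P_inc = 76.9 mW, P_del = (1 − |Γ|²)·P_inc = 180 mW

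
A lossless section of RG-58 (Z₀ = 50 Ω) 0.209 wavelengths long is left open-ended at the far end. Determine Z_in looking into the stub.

Z_in ≈ −j13.2 Ω

βl = 2π × 0.209 = 75.2°
tan(βl) = 3.8
For an open-ended stub, Z_in = −jZ_0·cot(βl) = −jZ_0/tan(βl)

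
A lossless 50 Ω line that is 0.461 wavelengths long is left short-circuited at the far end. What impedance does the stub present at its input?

Z_in ≈ −j12.5 Ω

βl = 2π × 0.461 = 166°
tan(βl) = -0.25
For a short-circuited stub, Z_in = jZ_0·tan(βl)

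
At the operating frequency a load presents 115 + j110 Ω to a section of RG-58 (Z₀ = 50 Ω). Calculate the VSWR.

Γ = (Z_L − Z_0)/(Z_L + Z_0) = (65 + j110)/(165 + j110)
|Γ| = 128/198 = 0.644
VSWR = (1 + |Γ|)/(1 − |Γ|) = 1.64/0.356

VSWR ≈ 4.62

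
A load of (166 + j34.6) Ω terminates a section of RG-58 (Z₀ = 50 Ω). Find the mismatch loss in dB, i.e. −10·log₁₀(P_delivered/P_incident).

Γ = (116 + j34.6)/(216 + j34.6), |Γ| = 0.553
|Γ|² = 0.306, so P_del/P_inc = 1 − |Γ|² = 0.694
ML = −10·log₁₀(1 − |Γ|²)

mismatch loss ≈ 1.59 dB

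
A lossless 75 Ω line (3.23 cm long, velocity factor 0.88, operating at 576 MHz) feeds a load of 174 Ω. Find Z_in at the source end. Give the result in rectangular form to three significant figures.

λ = v/f = 0.88·c / 576 MHz = 0.458 m
βl = 2π·l/λ = 2π × 0.0705 = 25.4°
tan(βl) = tan(25.4°) = 0.474
Z_in = Z_0·(Z_L + jZ_0·tanβl)/(Z_0 + jZ_L·tanβl)
     = 75·(174 + j35.6)/(75 + j82.5)

Z_in ≈ 96.4 − j70.5 Ω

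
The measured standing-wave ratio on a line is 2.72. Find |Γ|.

|Γ| = (S − 1)/(S + 1) = (2.72 − 1)/(2.72 + 1) = 1.72/3.72

|Γ| ≈ 0.462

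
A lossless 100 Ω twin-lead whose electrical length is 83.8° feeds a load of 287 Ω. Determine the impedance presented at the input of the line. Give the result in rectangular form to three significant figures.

tan(βl) = tan(83.8°) = 9.21
Z_in = Z_0·(Z_L + jZ_0·tanβl)/(Z_0 + jZ_L·tanβl)
     = 100·(287 + j921)/(100 + j2640)

Z_in ≈ 35.2 − j9.53 Ω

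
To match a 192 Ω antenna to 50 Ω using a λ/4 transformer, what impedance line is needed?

Z_qwt = √(Z_0·R_L) = √(50 × 192) = √9600

Z_qwt ≈ 98 Ω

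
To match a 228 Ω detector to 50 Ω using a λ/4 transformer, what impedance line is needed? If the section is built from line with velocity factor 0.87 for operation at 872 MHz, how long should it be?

Z_qwt = √(Z_0·R_L) = √(50 × 228) = √11400
λ = 0.87·c/f = 0.299 m, so l = λ/4 = 0.0748 m

Z_qwt ≈ 107 Ω; length ≈ 7.48 cm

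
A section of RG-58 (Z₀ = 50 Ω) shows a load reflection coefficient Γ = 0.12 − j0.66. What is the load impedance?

Z_L = Z_0·(1 + Γ)/(1 − Γ) = 50·(1.12 − j0.66)/(0.88 + j0.66)

Z_L ≈ 22.7 − j54.5 Ω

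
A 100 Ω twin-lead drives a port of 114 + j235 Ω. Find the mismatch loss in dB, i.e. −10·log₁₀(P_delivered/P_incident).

Γ = (14 + j235)/(214 + j235), |Γ| = 0.741
|Γ|² = 0.549, so P_del/P_inc = 1 − |Γ|² = 0.451
ML = −10·log₁₀(1 − |Γ|²)

mismatch loss ≈ 3.45 dB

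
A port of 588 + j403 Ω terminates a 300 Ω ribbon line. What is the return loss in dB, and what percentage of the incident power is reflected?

RL ≈ 5.88 dB; 25.8% of incident power reflected

Γ = (288 + j403)/(888 + j403), |Γ| = 0.508
RL = −20·log₁₀(0.508) = 5.88 dB
P_refl/P_inc = |Γ|² = 0.258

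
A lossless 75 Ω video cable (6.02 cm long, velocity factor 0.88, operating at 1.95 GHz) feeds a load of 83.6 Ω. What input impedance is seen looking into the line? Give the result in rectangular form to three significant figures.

λ = v/f = 0.88·c / 1.95 GHz = 0.135 m
βl = 2π·l/λ = 2π × 0.445 = 160°
tan(βl) = tan(160°) = -0.362
Z_in = Z_0·(Z_L + jZ_0·tanβl)/(Z_0 + jZ_L·tanβl)
     = 75·(83.6 − j27.2)/(75 − j30.3)

Z_in ≈ 81.3 + j5.67 Ω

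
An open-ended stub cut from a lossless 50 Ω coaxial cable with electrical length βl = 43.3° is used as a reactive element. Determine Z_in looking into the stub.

tan(βl) = 0.942
For an open-ended stub, Z_in = −jZ_0·cot(βl) = −jZ_0/tan(βl)

Z_in ≈ −j53.1 Ω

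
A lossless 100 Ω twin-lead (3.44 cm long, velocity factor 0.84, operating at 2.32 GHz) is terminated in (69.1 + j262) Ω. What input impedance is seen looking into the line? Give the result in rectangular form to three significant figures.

λ = v/f = 0.84·c / 2.32 GHz = 0.109 m
βl = 2π·l/λ = 2π × 0.317 = 114°
tan(βl) = tan(114°) = -2.24
Z_in = Z_0·(Z_L + jZ_0·tanβl)/(Z_0 + jZ_L·tanβl)
     = 100·(69.1 + j37.5)/(688 − j155)

Z_in ≈ 8.39 + j7.34 Ω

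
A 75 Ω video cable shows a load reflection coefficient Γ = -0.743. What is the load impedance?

Z_L ≈ 11.1 Ω

Z_L = Z_0·(1 + Γ)/(1 − Γ) = 75·(0.257)/(1.74)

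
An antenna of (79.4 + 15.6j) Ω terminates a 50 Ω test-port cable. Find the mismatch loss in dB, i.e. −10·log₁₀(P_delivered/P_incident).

mismatch loss ≈ 0.293 dB

Γ = (29.4 + j15.6)/(129.4 + j15.6), |Γ| = 0.255
|Γ|² = 0.0652, so P_del/P_inc = 1 − |Γ|² = 0.935
ML = −10·log₁₀(1 − |Γ|²)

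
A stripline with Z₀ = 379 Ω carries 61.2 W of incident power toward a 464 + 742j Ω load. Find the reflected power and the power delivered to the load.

|Γ| = |(85 + j742)/(843 + j742)| = 0.665
|Γ|² = 0.442
P_refl = |Γ|²·P_inc = 27.1 W, P_del = (1 − |Γ|²)·P_inc = 34.1 W

P_reflected ≈ 27.1 W; P_delivered ≈ 34.1 W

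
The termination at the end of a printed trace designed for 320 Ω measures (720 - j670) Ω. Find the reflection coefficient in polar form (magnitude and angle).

Γ = (Z_L − Z_0)/(Z_L + Z_0) = (400 − j670)/(1040 − j670)
|Γ| = 780/1240 = 0.631

Γ ≈ 0.631 ∠ -26.4°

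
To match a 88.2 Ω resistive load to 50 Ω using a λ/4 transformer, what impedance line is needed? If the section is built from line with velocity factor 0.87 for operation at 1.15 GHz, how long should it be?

Z_qwt ≈ 66.4 Ω; length ≈ 5.67 cm

Z_qwt = √(Z_0·R_L) = √(50 × 88.2) = √4410
λ = 0.87·c/f = 0.227 m, so l = λ/4 = 0.0567 m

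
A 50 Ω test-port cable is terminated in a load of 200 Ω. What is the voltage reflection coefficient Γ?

Γ = (Z_L − Z_0)/(Z_L + Z_0) = (200 − 50)/(200 + 50) = 150/250

Γ = 0.6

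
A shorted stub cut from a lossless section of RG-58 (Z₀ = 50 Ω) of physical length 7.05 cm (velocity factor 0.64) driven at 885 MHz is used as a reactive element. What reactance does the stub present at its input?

λ = v/f = 0.64·c / 885 MHz = 0.217 m
βl = 2π·l/λ = 2π × 0.325 = 117°
tan(βl) = -1.96
For a shorted stub, Z_in = jZ_0·tan(βl)

X_in ≈ -98.2 Ω (capacitive)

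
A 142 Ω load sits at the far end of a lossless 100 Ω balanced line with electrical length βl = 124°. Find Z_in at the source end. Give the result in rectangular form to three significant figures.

tan(βl) = tan(124°) = -1.48
Z_in = Z_0·(Z_L + jZ_0·tanβl)/(Z_0 + jZ_L·tanβl)
     = 100·(142 − j148)/(100 − j211)

Z_in ≈ 83.6 + j27.7 Ω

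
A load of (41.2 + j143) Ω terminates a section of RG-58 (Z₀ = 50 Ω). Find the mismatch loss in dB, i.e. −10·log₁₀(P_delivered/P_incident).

Γ = (-8.8 + j143)/(91.2 + j143), |Γ| = 0.845
|Γ|² = 0.714, so P_del/P_inc = 1 − |Γ|² = 0.286
ML = −10·log₁₀(1 − |Γ|²)

mismatch loss ≈ 5.43 dB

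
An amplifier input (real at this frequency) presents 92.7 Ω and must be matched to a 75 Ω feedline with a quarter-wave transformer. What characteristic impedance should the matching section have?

Z_qwt = √(Z_0·R_L) = √(75 × 92.7) = √6952

Z_qwt ≈ 83.4 Ω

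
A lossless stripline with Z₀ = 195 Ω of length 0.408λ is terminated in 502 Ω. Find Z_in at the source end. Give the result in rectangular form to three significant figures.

Z_in ≈ 187 + j187 Ω

βl = 2π × 0.408 = 147°
tan(βl) = tan(147°) = -0.652
Z_in = Z_0·(Z_L + jZ_0·tanβl)/(Z_0 + jZ_L·tanβl)
     = 195·(502 − j127)/(195 − j327)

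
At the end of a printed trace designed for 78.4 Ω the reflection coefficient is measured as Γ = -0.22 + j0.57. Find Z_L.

Z_L = Z_0·(1 + Γ)/(1 − Γ) = 78.4·(0.78 + j0.57)/(1.22 − j0.57)

Z_L ≈ 27.1 + j49.3 Ω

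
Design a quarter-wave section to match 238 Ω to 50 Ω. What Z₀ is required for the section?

Z_qwt ≈ 109 Ω

Z_qwt = √(Z_0·R_L) = √(50 × 238) = √11900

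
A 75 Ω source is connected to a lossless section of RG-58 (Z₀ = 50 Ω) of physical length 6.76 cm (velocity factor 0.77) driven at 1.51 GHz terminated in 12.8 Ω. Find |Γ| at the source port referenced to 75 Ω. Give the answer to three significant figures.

λ = v/f = 0.77·c / 1.51 GHz = 0.153 m
βl = 2π·l/λ = 2π × 0.442 = 159°
tan(βl) = -0.382
Z_in = Z_0·(Z_L + jZ_0·tanβl)/(Z_0 + jZ_L·tanβl) = 14.5 − j17.7 Ω
Γ_s = (Z_in − Z_s)/(Z_in + Z_s) = (-60.5 − j17.7)/(89.5 − j17.7), |Γ_s| = 0.69

|Γ| ≈ 0.69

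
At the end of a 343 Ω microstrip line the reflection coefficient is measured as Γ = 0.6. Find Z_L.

Z_L = Z_0·(1 + Γ)/(1 − Γ) = 343·(1.6)/(0.4)

Z_L ≈ 1370 Ω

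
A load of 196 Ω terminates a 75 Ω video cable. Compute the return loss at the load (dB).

RL ≈ 7 dB

Γ = (196 − 75)/(196 + 75) = 0.446
RL = −20·log₁₀|Γ| = −20·log₁₀(0.446)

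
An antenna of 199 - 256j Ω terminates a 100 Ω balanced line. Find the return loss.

RL ≈ 3.13 dB

Γ = (99 − j256)/(299 − j256), |Γ| = 0.697
RL = −20·log₁₀|Γ| = −20·log₁₀(0.697)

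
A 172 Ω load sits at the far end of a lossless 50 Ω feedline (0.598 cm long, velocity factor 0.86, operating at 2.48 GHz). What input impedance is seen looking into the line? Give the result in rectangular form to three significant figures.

Z_in ≈ 73.1 − j76.1 Ω

λ = v/f = 0.86·c / 2.48 GHz = 0.104 m
βl = 2π·l/λ = 2π × 0.0575 = 20.7°
tan(βl) = tan(20.7°) = 0.378
Z_in = Z_0·(Z_L + jZ_0·tanβl)/(Z_0 + jZ_L·tanβl)
     = 50·(172 + j18.9)/(50 + j65)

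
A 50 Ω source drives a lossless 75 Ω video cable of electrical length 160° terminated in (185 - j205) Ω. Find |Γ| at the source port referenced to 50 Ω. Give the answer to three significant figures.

|Γ| ≈ 0.789

tan(βl) = -0.364
Z_in = Z_0·(Z_L + jZ_0·tanβl)/(Z_0 + jZ_L·tanβl) = 260 + j205 Ω
Γ_s = (Z_in − Z_s)/(Z_in + Z_s) = (210 + j205)/(310 + j205), |Γ_s| = 0.789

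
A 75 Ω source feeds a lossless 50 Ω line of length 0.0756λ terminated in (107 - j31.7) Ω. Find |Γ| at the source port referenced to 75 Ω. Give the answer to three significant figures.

βl = 2π × 0.0756 = 27.2°
tan(βl) = 0.514
Z_in = Z_0·(Z_L + jZ_0·tanβl)/(Z_0 + jZ_L·tanβl) = 45.6 − j42.3 Ω
Γ_s = (Z_in − Z_s)/(Z_in + Z_s) = (-29.4 − j42.3)/(121 − j42.3), |Γ_s| = 0.404

|Γ| ≈ 0.404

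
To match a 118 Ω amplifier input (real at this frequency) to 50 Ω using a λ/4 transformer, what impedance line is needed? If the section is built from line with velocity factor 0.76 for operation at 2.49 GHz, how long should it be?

Z_qwt ≈ 76.8 Ω; length ≈ 2.29 cm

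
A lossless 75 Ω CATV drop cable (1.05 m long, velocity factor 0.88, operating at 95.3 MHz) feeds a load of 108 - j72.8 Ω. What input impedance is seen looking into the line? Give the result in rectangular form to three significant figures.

Z_in ≈ 109 + j72.7 Ω

λ = v/f = 0.88·c / 95.3 MHz = 2.77 m
βl = 2π·l/λ = 2π × 0.379 = 136°
tan(βl) = tan(136°) = -0.951
Z_in = Z_0·(Z_L + jZ_0·tanβl)/(Z_0 + jZ_L·tanβl)
     = 75·(108 − j144)/(5.8 − j103)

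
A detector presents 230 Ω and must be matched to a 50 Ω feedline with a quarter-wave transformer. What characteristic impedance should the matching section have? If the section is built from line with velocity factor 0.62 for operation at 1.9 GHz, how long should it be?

Z_qwt = √(Z_0·R_L) = √(50 × 230) = √11500
λ = 0.62·c/f = 0.0979 m, so l = λ/4 = 0.0245 m

Z_qwt ≈ 107 Ω; length ≈ 2.45 cm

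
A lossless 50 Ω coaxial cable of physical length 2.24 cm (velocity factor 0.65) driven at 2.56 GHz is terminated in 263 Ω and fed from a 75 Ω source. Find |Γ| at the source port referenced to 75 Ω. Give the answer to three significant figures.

λ = v/f = 0.65·c / 2.56 GHz = 0.0762 m
βl = 2π·l/λ = 2π × 0.294 = 106°
tan(βl) = -3.52
Z_in = Z_0·(Z_L + jZ_0·tanβl)/(Z_0 + jZ_L·tanβl) = 10.2 + j13.7 Ω
Γ_s = (Z_in − Z_s)/(Z_in + Z_s) = (-64.8 + j13.7)/(85.2 + j13.7), |Γ_s| = 0.767

|Γ| ≈ 0.767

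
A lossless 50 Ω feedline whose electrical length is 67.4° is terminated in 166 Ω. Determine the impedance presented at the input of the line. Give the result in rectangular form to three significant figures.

tan(βl) = tan(67.4°) = 2.4
Z_in = Z_0·(Z_L + jZ_0·tanβl)/(Z_0 + jZ_L·tanβl)
     = 50·(166 + j120)/(50 + j399)

Z_in ≈ 17.4 − j18.6 Ω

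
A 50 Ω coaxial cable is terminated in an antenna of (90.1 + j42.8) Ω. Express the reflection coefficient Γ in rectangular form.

Γ ≈ 0.347 + j0.199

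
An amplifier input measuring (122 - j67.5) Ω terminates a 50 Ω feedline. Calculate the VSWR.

VSWR ≈ 3.29

Γ = (Z_L − Z_0)/(Z_L + Z_0) = (72 − j67.5)/(172 − j67.5)
|Γ| = 98.7/185 = 0.534
VSWR = (1 + |Γ|)/(1 − |Γ|) = 1.53/0.466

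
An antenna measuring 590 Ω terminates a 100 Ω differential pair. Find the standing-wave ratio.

VSWR ≈ 5.9

Γ = (590 − 100)/(590 + 100) = 0.71
VSWR = (1 + 0.71)/(1 − 0.71)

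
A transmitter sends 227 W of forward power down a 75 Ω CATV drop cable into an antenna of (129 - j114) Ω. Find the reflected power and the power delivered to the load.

P_reflected ≈ 66.1 W; P_delivered ≈ 161 W

|Γ| = |(54 − j114)/(204 − j114)| = 0.54
|Γ|² = 0.291
P_refl = |Γ|²·P_inc = 66.1 W, P_del = (1 − |Γ|²)·P_inc = 161 W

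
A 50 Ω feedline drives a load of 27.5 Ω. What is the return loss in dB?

RL ≈ 10.7 dB

Γ = (27.5 − 50)/(27.5 + 50) = -0.29
RL = −20·log₁₀|Γ| = −20·log₁₀(0.29)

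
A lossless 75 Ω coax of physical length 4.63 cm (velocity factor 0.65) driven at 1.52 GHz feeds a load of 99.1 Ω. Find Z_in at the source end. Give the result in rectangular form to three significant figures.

Z_in ≈ 68.9 + j19.1 Ω

λ = v/f = 0.65·c / 1.52 GHz = 0.128 m
βl = 2π·l/λ = 2π × 0.361 = 130°
tan(βl) = tan(130°) = -1.19
Z_in = Z_0·(Z_L + jZ_0·tanβl)/(Z_0 + jZ_L·tanβl)
     = 75·(99.1 − j89.6)/(75 − j118)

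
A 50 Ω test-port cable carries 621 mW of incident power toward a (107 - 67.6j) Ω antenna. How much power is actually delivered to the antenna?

P_delivered ≈ 455 mW

|Γ| = |(57 − j67.6)/(157 − j67.6)| = 0.517
|Γ|² = 0.268
P_refl = |Γ|²·P_inc = 166 mW, P_del = (1 − |Γ|²)·P_inc = 455 mW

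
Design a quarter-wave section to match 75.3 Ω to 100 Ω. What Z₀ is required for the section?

Z_qwt = √(Z_0·R_L) = √(100 × 75.3) = √7530

Z_qwt ≈ 86.8 Ω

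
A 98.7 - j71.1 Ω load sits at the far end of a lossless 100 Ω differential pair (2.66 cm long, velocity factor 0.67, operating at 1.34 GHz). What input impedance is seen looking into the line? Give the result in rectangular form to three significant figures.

λ = v/f = 0.67·c / 1.34 GHz = 0.15 m
βl = 2π·l/λ = 2π × 0.177 = 63.8°
tan(βl) = tan(63.8°) = 2.04
Z_in = Z_0·(Z_L + jZ_0·tanβl)/(Z_0 + jZ_L·tanβl)
     = 100·(98.7 + j132)/(245 + j201)

Z_in ≈ 50.6 + j12.6 Ω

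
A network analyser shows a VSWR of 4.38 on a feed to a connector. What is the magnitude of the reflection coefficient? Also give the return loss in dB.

|Γ| ≈ 0.628; return loss ≈ 4.04 dB

|Γ| = (S − 1)/(S + 1) = (4.38 − 1)/(4.38 + 1) = 3.38/5.38
RL = −20·log₁₀|Γ| = −20·log₁₀(0.628)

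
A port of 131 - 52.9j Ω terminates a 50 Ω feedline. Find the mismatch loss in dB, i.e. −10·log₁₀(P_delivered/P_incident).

Γ = (81 − j52.9)/(181 − j52.9), |Γ| = 0.513
|Γ|² = 0.263, so P_del/P_inc = 1 − |Γ|² = 0.737
ML = −10·log₁₀(1 − |Γ|²)

mismatch loss ≈ 1.33 dB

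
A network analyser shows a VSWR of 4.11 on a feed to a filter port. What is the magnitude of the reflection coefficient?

|Γ| ≈ 0.609

|Γ| = (S − 1)/(S + 1) = (4.11 − 1)/(4.11 + 1) = 3.11/5.11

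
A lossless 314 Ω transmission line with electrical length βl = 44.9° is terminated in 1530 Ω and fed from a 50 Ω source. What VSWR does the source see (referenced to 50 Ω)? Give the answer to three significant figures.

VSWR ≈ 16.3

tan(βl) = 0.997
Z_in = Z_0·(Z_L + jZ_0·tanβl)/(Z_0 + jZ_L·tanβl) = 124 − j290 Ω
Γ_s = (Z_in − Z_s)/(Z_in + Z_s) = (74.1 − j290)/(174 − j290), |Γ_s| = 0.885
VSWR = (1 + |Γ_s|)/(1 − |Γ_s|)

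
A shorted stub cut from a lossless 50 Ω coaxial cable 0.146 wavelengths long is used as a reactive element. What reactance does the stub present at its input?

βl = 2π × 0.146 = 52.6°
tan(βl) = 1.31
For a shorted stub, Z_in = jZ_0·tan(βl)

X_in ≈ 65.3 Ω (inductive)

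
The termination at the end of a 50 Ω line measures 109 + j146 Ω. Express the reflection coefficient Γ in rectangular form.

Γ ≈ 0.659 + j0.313

Γ = (Z_L − Z_0)/(Z_L + Z_0) = (59 + j146)/(159 + j146)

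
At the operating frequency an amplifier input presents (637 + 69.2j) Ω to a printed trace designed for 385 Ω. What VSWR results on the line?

VSWR ≈ 1.68

Γ = (Z_L − Z_0)/(Z_L + Z_0) = (252 + j69.2)/(1022 + j69.2)
|Γ| = 261/1020 = 0.255
VSWR = (1 + |Γ|)/(1 − |Γ|) = 1.26/0.745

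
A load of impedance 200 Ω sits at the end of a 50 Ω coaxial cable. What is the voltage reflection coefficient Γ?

Γ = (Z_L − Z_0)/(Z_L + Z_0) = (200 − 50)/(200 + 50) = 150/250

Γ = 0.6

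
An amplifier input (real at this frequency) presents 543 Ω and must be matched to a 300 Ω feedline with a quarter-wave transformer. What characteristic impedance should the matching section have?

Z_qwt = √(Z_0·R_L) = √(300 × 543) = √162900

Z_qwt ≈ 404 Ω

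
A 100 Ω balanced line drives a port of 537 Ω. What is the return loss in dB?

RL ≈ 3.27 dB

Γ = (537 − 100)/(537 + 100) = 0.686
RL = −20·log₁₀|Γ| = −20·log₁₀(0.686)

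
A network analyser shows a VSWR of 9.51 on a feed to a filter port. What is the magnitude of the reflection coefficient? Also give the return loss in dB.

|Γ| = (S − 1)/(S + 1) = (9.51 − 1)/(9.51 + 1) = 8.51/10.5
RL = −20·log₁₀|Γ| = −20·log₁₀(0.81)

|Γ| ≈ 0.81; return loss ≈ 1.83 dB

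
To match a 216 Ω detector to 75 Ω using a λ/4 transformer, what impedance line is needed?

Z_qwt ≈ 127 Ω

Z_qwt = √(Z_0·R_L) = √(75 × 216) = √16200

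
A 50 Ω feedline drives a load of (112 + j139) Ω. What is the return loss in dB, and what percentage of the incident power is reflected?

RL ≈ 2.94 dB; 50.8% of incident power reflected

Γ = (62 + j139)/(162 + j139), |Γ| = 0.713
RL = −20·log₁₀(0.713) = 2.94 dB
P_refl/P_inc = |Γ|² = 0.508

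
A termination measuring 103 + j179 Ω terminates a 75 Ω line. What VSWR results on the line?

Γ = (Z_L − Z_0)/(Z_L + Z_0) = (28 + j179)/(178 + j179)
|Γ| = 181/252 = 0.718
VSWR = (1 + |Γ|)/(1 − |Γ|) = 1.72/0.282

VSWR ≈ 6.08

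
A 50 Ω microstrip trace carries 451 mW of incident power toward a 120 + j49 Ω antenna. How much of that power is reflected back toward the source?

|Γ| = |(70 + j49)/(170 + j49)| = 0.483
|Γ|² = 0.233
P_refl = |Γ|²·P_inc = 105 mW, P_del = (1 − |Γ|²)·P_inc = 346 mW

P_reflected ≈ 105 mW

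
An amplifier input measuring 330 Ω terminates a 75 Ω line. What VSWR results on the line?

Γ = (330 − 75)/(330 + 75) = 0.63
VSWR = (1 + 0.63)/(1 − 0.63)

VSWR ≈ 4.4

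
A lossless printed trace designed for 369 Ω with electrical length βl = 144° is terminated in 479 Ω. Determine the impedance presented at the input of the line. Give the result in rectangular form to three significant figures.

tan(βl) = tan(144°) = -0.727
Z_in = Z_0·(Z_L + jZ_0·tanβl)/(Z_0 + jZ_L·tanβl)
     = 369·(479 − j268)/(369 − j348)

Z_in ≈ 387 + j97.2 Ω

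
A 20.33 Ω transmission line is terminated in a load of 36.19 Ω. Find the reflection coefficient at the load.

Γ = 0.281

Γ = (Z_L − Z_0)/(Z_L + Z_0) = (36.19 − 20.33)/(36.19 + 20.33) = 15.86/56.52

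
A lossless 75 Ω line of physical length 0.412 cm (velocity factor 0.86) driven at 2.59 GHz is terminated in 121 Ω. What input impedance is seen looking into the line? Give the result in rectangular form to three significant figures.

Z_in ≈ 109 − j27 Ω

λ = v/f = 0.86·c / 2.59 GHz = 0.0996 m
βl = 2π·l/λ = 2π × 0.0414 = 14.9°
tan(βl) = tan(14.9°) = 0.266
Z_in = Z_0·(Z_L + jZ_0·tanβl)/(Z_0 + jZ_L·tanβl)
     = 75·(121 + j19.9)/(75 + j32.2)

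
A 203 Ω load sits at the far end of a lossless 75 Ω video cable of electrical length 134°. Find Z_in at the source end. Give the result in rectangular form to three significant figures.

tan(βl) = tan(134°) = -1.04
Z_in = Z_0·(Z_L + jZ_0·tanβl)/(Z_0 + jZ_L·tanβl)
     = 75·(203 − j77.7)/(75 − j210)

Z_in ≈ 47.5 + j55.5 Ω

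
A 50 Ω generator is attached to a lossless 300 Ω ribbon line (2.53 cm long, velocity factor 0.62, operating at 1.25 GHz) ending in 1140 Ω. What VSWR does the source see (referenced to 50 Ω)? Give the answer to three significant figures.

VSWR ≈ 6.85

λ = v/f = 0.62·c / 1.25 GHz = 0.149 m
βl = 2π·l/λ = 2π × 0.17 = 61.2°
tan(βl) = 1.82
Z_in = Z_0·(Z_L + jZ_0·tanβl)/(Z_0 + jZ_L·tanβl) = 101 − j150 Ω
Γ_s = (Z_in − Z_s)/(Z_in + Z_s) = (50.7 − j150)/(151 − j150), |Γ_s| = 0.745
VSWR = (1 + |Γ_s|)/(1 − |Γ_s|)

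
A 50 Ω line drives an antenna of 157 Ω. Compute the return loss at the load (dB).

RL ≈ 5.73 dB

Γ = (157 − 50)/(157 + 50) = 0.517
RL = −20·log₁₀|Γ| = −20·log₁₀(0.517)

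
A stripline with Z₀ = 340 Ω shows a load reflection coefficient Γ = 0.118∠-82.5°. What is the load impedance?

Z_L ≈ 341 − j80.9 Ω

Z_L = Z_0·(1 + Γ)/(1 − Γ) = 340·(1.02 − j0.117)/(0.985 + j0.117)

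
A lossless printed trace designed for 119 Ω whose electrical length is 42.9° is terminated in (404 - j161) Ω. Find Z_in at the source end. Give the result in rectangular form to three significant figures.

tan(βl) = tan(42.9°) = 0.929
Z_in = Z_0·(Z_L + jZ_0·tanβl)/(Z_0 + jZ_L·tanβl)
     = 119·(404 − j50.4)/(269 + j375)

Z_in ≈ 50 − j92.3 Ω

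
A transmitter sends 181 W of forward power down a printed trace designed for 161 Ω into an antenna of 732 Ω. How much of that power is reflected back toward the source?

P_reflected ≈ 74 W

Γ = (732 − 161)/(732 + 161) = 0.639
|Γ|² = 0.409
P_refl = |Γ|²·P_inc = 74 W, P_del = (1 − |Γ|²)·P_inc = 107 W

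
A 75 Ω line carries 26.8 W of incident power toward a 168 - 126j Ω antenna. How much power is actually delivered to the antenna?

P_delivered ≈ 18 W

|Γ| = |(93 − j126)/(243 − j126)| = 0.572
|Γ|² = 0.327
P_refl = |Γ|²·P_inc = 8.77 W, P_del = (1 − |Γ|²)·P_inc = 18 W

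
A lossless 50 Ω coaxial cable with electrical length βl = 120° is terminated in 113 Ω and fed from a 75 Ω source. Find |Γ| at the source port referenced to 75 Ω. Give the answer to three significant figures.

tan(βl) = -1.73
Z_in = Z_0·(Z_L + jZ_0·tanβl)/(Z_0 + jZ_L·tanβl) = 27.7 + j21.8 Ω
Γ_s = (Z_in − Z_s)/(Z_in + Z_s) = (-47.3 + j21.8)/(103 + j21.8), |Γ_s| = 0.496

|Γ| ≈ 0.496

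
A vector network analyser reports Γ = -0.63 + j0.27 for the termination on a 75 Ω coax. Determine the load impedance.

Z_L ≈ 14.6 + j14.8 Ω

Z_L = Z_0·(1 + Γ)/(1 − Γ) = 75·(0.37 + j0.27)/(1.63 − j0.27)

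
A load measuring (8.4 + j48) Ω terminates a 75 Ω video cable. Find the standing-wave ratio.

VSWR ≈ 12.6

Γ = (Z_L − Z_0)/(Z_L + Z_0) = (-66.6 + j48)/(83.4 + j48)
|Γ| = 82.1/96.2 = 0.853
VSWR = (1 + |Γ|)/(1 − |Γ|) = 1.85/0.147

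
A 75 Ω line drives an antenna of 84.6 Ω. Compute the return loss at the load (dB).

RL ≈ 24.4 dB

Γ = (84.6 − 75)/(84.6 + 75) = 0.0602
RL = −20·log₁₀|Γ| = −20·log₁₀(0.0602)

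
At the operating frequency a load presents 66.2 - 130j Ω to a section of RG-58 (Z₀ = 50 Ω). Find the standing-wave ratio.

Γ = (Z_L − Z_0)/(Z_L + Z_0) = (16.2 − j130)/(116.2 − j130)
|Γ| = 131/174 = 0.751
VSWR = (1 + |Γ|)/(1 − |Γ|) = 1.75/0.249

VSWR ≈ 7.04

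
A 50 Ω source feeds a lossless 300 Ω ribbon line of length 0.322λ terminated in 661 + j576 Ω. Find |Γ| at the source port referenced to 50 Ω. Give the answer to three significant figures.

βl = 2π × 0.322 = 116°
tan(βl) = -2.06
Z_in = Z_0·(Z_L + jZ_0·tanβl)/(Z_0 + jZ_L·tanβl) = 76.8 + j62 Ω
Γ_s = (Z_in − Z_s)/(Z_in + Z_s) = (26.8 + j62)/(127 + j62), |Γ_s| = 0.478

|Γ| ≈ 0.478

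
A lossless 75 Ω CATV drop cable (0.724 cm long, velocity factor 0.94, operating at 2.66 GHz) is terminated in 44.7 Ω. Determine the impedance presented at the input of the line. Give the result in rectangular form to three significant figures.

Z_in ≈ 50.3 + j20.6 Ω

λ = v/f = 0.94·c / 2.66 GHz = 0.106 m
βl = 2π·l/λ = 2π × 0.0683 = 24.6°
tan(βl) = tan(24.6°) = 0.458
Z_in = Z_0·(Z_L + jZ_0·tanβl)/(Z_0 + jZ_L·tanβl)
     = 75·(44.7 + j34.3)/(75 + j20.5)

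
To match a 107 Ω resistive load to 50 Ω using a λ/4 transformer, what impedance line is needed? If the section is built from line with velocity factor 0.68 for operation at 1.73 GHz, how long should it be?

Z_qwt ≈ 73.1 Ω; length ≈ 2.95 cm

Z_qwt = √(Z_0·R_L) = √(50 × 107) = √5350
λ = 0.68·c/f = 0.118 m, so l = λ/4 = 0.0295 m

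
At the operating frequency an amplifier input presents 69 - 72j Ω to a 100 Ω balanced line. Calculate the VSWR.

VSWR ≈ 2.49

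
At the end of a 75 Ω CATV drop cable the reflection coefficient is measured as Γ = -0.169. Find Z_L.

Z_L ≈ 53.3 Ω

Z_L = Z_0·(1 + Γ)/(1 − Γ) = 75·(0.831)/(1.17)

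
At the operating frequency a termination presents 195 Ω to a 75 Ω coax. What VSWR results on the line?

Γ = (195 − 75)/(195 + 75) = 0.444
VSWR = (1 + 0.444)/(1 − 0.444)

VSWR ≈ 2.6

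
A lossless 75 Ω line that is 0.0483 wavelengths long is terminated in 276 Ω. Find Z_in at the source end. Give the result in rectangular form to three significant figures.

Z_in ≈ 130 − j127 Ω

βl = 2π × 0.0483 = 17.4°
tan(βl) = tan(17.4°) = 0.313
Z_in = Z_0·(Z_L + jZ_0·tanβl)/(Z_0 + jZ_L·tanβl)
     = 75·(276 + j23.5)/(75 + j86.4)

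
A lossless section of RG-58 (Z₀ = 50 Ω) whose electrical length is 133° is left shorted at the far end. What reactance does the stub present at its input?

X_in ≈ -53.6 Ω (capacitive)

tan(βl) = -1.07
For a shorted stub, Z_in = jZ_0·tan(βl)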